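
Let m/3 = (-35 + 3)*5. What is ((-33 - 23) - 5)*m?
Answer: 29280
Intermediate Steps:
m = -480 (m = 3*((-35 + 3)*5) = 3*(-32*5) = 3*(-160) = -480)
((-33 - 23) - 5)*m = ((-33 - 23) - 5)*(-480) = (-56 - 5)*(-480) = -61*(-480) = 29280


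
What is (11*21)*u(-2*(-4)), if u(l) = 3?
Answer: 693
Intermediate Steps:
(11*21)*u(-2*(-4)) = (11*21)*3 = 231*3 = 693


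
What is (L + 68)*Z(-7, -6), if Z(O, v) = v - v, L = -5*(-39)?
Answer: 0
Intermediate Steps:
L = 195
Z(O, v) = 0
(L + 68)*Z(-7, -6) = (195 + 68)*0 = 263*0 = 0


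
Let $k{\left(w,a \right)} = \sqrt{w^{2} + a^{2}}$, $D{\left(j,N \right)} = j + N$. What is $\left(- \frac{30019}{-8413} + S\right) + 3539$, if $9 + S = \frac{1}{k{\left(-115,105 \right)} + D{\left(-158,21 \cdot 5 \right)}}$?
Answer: $\frac{637396542758}{180383133} + \frac{5 \sqrt{970}}{21441} \approx 3533.6$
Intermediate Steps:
$D{\left(j,N \right)} = N + j$
$k{\left(w,a \right)} = \sqrt{a^{2} + w^{2}}$
$S = -9 + \frac{1}{-53 + 5 \sqrt{970}}$ ($S = -9 + \frac{1}{\sqrt{105^{2} + \left(-115\right)^{2}} + \left(21 \cdot 5 - 158\right)} = -9 + \frac{1}{\sqrt{11025 + 13225} + \left(105 - 158\right)} = -9 + \frac{1}{\sqrt{24250} - 53} = -9 + \frac{1}{5 \sqrt{970} - 53} = -9 + \frac{1}{-53 + 5 \sqrt{970}} \approx -8.9903$)
$\left(- \frac{30019}{-8413} + S\right) + 3539 = \left(- \frac{30019}{-8413} - \left(\frac{192916}{21441} - \frac{5 \sqrt{970}}{21441}\right)\right) + 3539 = \left(\left(-30019\right) \left(- \frac{1}{8413}\right) - \left(\frac{192916}{21441} - \frac{5 \sqrt{970}}{21441}\right)\right) + 3539 = \left(\frac{30019}{8413} - \left(\frac{192916}{21441} - \frac{5 \sqrt{970}}{21441}\right)\right) + 3539 = \left(- \frac{979364929}{180383133} + \frac{5 \sqrt{970}}{21441}\right) + 3539 = \frac{637396542758}{180383133} + \frac{5 \sqrt{970}}{21441}$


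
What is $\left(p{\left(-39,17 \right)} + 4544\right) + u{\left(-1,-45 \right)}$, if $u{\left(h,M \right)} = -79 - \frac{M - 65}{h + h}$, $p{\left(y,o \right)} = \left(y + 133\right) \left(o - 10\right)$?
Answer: $5068$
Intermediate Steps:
$p{\left(y,o \right)} = \left(-10 + o\right) \left(133 + y\right)$ ($p{\left(y,o \right)} = \left(133 + y\right) \left(-10 + o\right) = \left(-10 + o\right) \left(133 + y\right)$)
$u{\left(h,M \right)} = -79 - \frac{-65 + M}{2 h}$
$\left(p{\left(-39,17 \right)} + 4544\right) + u{\left(-1,-45 \right)} = \left(\left(-1330 - -390 + 133 \cdot 17 + 17 \left(-39\right)\right) + 4544\right) + \frac{65 - -45 - -158}{2 \left(-1\right)} = \left(\left(-1330 + 390 + 2261 - 663\right) + 4544\right) + \frac{1}{2} \left(-1\right) \left(65 + 45 + 158\right) = \left(658 + 4544\right) + \frac{1}{2} \left(-1\right) 268 = 5202 - 134 = 5068$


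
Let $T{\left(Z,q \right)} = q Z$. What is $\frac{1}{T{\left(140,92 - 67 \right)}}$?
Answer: $\frac{1}{3500} \approx 0.00028571$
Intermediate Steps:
$T{\left(Z,q \right)} = Z q$
$\frac{1}{T{\left(140,92 - 67 \right)}} = \frac{1}{140 \left(92 - 67\right)} = \frac{1}{140 \cdot 25} = \frac{1}{3500}$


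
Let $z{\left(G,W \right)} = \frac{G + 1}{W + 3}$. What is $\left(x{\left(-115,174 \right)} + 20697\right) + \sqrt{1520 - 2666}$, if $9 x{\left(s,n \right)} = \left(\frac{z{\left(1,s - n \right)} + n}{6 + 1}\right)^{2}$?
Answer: $\frac{187264796434}{9018009} + i \sqrt{1146} \approx 20766.0 + 33.853 i$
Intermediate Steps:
$z{\left(G,W \right)} = \frac{1 + G}{3 + W}$
$x{\left(s,n \right)} = \frac{\left(\frac{n}{7} + \frac{2}{7 \left(3 + s - n\right)}\right)^{2}}{9}$ ($x{\left(s,n \right)} = \frac{\left(\frac{\frac{1 + 1}{3 - \left(n - s\right)} + n}{6 + 1}\right)^{2}}{9} = \frac{\left(\frac{\frac{1}{3 + s - n} 2 + n}{7}\right)^{2}}{9} = \frac{\left(\left(\frac{2}{3 + s - n} + n\right) \frac{1}{7}\right)^{2}}{9} = \frac{\left(\left(n + \frac{2}{3 + s - n}\right) \frac{1}{7}\right)^{2}}{9} = \frac{\left(\frac{n}{7} + \frac{2}{7 \left(3 + s - n\right)}\right)^{2}}{9}$)
$\left(x{\left(-115,174 \right)} + 20697\right) + \sqrt{1520 - 2666} = \left(\frac{\left(2 + 174 \left(3 - 115 - 174\right)\right)^{2}}{441 \left(3 - 115 - 174\right)^{2}} + 20697\right) + \sqrt{1520 - 2666} = \left(\frac{\left(2 + 174 \left(3 - 115 - 174\right)\right)^{2}}{441 \left(3 - 115 - 174\right)^{2}} + 20697\right) + \sqrt{-1146} = \left(\frac{\left(2 + 174 \left(-286\right)\right)^{2}}{441 \cdot 81796} + 20697\right) + i \sqrt{1146} = \left(\frac{1}{441} \left(2 - 49764\right)^{2} \cdot \frac{1}{81796} + 20697\right) + i \sqrt{1146} = \left(\frac{1}{441} \left(-49762\right)^{2} \cdot \frac{1}{81796} + 20697\right) + i \sqrt{1146} = \left(\frac{1}{441} \cdot 2476256644 \cdot \frac{1}{81796} + 20697\right) + i \sqrt{1146} = \left(\frac{619064161}{9018009} + 20697\right) + i \sqrt{1146} = \frac{187264796434}{9018009} + i \sqrt{1146}$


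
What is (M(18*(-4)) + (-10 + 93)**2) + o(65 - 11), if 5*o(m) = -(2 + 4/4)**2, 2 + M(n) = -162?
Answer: 33616/5 ≈ 6723.2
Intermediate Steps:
M(n) = -164 (M(n) = -2 - 162 = -164)
o(m) = -9/5 (o(m) = (-(2 + 4/4)**2)/5 = (-(2 + 4*(1/4))**2)/5 = (-(2 + 1)**2)/5 = (-1*3**2)/5 = (-1*9)/5 = (1/5)*(-9) = -9/5)
(M(18*(-4)) + (-10 + 93)**2) + o(65 - 11) = (-164 + (-10 + 93)**2) - 9/5 = (-164 + 83**2) - 9/5 = (-164 + 6889) - 9/5 = 6725 - 9/5 = 33616/5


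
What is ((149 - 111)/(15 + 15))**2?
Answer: 361/225 ≈ 1.6044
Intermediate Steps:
((149 - 111)/(15 + 15))**2 = (38/30)**2 = (38*(1/30))**2 = (19/15)**2 = 361/225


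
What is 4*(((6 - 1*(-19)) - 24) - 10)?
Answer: -36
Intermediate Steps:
4*(((6 - 1*(-19)) - 24) - 10) = 4*(((6 + 19) - 24) - 10) = 4*((25 - 24) - 10) = 4*(1 - 10) = 4*(-9) = -36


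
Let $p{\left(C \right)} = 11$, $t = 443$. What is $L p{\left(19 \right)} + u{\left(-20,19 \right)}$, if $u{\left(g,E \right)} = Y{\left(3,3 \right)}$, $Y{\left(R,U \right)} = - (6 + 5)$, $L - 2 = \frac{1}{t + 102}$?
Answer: $\frac{6006}{545} \approx 11.02$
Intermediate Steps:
$L = \frac{1091}{545}$ ($L = 2 + \frac{1}{443 + 102} = 2 + \frac{1}{545} = \frac{1091}{545} \approx 2.0018$)
$Y{\left(R,U \right)} = -11$ ($Y{\left(R,U \right)} = \left(-1\right) 11 = -11$)
$u{\left(g,E \right)} = -11$
$L p{\left(19 \right)} + u{\left(-20,19 \right)} = \frac{1091}{545} \cdot 11 - 11 = \frac{12001}{545} - 11 = \frac{6006}{545}$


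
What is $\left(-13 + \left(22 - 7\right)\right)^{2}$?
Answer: $4$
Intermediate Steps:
$\left(-13 + \left(22 - 7\right)\right)^{2} = \left(-13 + 15\right)^{2} = 2^{2} = 4$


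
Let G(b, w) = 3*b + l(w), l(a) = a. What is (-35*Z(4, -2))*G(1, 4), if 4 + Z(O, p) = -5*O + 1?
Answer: 5635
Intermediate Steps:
G(b, w) = w + 3*b (G(b, w) = 3*b + w = w + 3*b)
Z(O, p) = -3 - 5*O (Z(O, p) = -4 + (-5*O + 1) = -4 + (1 - 5*O) = -3 - 5*O)
(-35*Z(4, -2))*G(1, 4) = (-35*(-3 - 5*4))*(4 + 3*1) = (-35*(-3 - 20))*(4 + 3) = -35*(-23)*7 = 805*7 = 5635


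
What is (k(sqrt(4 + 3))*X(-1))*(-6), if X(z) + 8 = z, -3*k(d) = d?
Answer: -18*sqrt(7) ≈ -47.624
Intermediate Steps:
k(d) = -d/3
X(z) = -8 + z
(k(sqrt(4 + 3))*X(-1))*(-6) = ((-sqrt(4 + 3)/3)*(-8 - 1))*(-6) = (-sqrt(7)/3*(-9))*(-6) = (3*sqrt(7))*(-6) = -18*sqrt(7)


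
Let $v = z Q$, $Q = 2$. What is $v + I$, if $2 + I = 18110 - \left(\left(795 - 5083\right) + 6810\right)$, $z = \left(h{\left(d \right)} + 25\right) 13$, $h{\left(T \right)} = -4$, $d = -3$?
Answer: $16132$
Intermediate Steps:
$z = 273$ ($z = \left(-4 + 25\right) 13 = 21 \cdot 13 = 273$)
$v = 546$ ($v = 273 \cdot 2 = 546$)
$I = 15586$ ($I = -2 + \left(18110 - \left(\left(795 - 5083\right) + 6810\right)\right) = -2 + \left(18110 - \left(-4288 + 6810\right)\right) = -2 + \left(18110 - 2522\right) = -2 + 15588 = 15586$)
$v + I = 546 + 15586 = 16132$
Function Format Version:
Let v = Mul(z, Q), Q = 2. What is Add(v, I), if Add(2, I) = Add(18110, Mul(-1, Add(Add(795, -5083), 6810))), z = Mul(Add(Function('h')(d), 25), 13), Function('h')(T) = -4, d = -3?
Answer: 16132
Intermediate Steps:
z = 273 (z = Mul(Add(-4, 25), 13) = Mul(21, 13) = 273)
v = 546 (v = Mul(273, 2) = 546)
I = 15586 (I = Add(-2, Add(18110, Mul(-1, Add(Add(795, -5083), 6810)))) = Add(-2, Add(18110, Mul(-1, Add(-4288, 6810)))) = Add(-2, Add(18110, Mul(-1, 2522))) = Add(-2, Add(18110, -2522)) = Add(-2, 15588) = 15586)
Add(v, I) = Add(546, 15586) = 16132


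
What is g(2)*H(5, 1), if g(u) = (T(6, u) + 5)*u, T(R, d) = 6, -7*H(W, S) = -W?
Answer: 110/7 ≈ 15.714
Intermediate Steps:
H(W, S) = W/7 (H(W, S) = -(-1)*W/7 = W/7)
g(u) = 11*u (g(u) = (6 + 5)*u = 11*u)
g(2)*H(5, 1) = (11*2)*((⅐)*5) = 22*(5/7) = 110/7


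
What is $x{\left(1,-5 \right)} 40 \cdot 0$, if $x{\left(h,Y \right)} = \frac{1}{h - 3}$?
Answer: $0$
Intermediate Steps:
$x{\left(h,Y \right)} = \frac{1}{-3 + h}$
$x{\left(1,-5 \right)} 40 \cdot 0 = \frac{1}{-3 + 1} \cdot 40 \cdot 0 = \frac{1}{-2} \cdot 40 \cdot 0 = \left(- \frac{1}{2}\right) 40 \cdot 0 = \left(-20\right) 0 = 0$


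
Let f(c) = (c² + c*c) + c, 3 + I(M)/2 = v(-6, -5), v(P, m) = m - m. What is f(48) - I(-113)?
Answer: 4662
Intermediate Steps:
v(P, m) = 0
I(M) = -6 (I(M) = -6 + 2*0 = -6 + 0 = -6)
f(c) = c + 2*c² (f(c) = (c² + c²) + c = 2*c² + c = c + 2*c²)
f(48) - I(-113) = 48*(1 + 2*48) - 1*(-6) = 48*(1 + 96) + 6 = 48*97 + 6 = 4656 + 6 = 4662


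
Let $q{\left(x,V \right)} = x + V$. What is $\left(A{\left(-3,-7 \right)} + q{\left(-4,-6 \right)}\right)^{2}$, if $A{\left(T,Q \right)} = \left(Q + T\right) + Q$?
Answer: $729$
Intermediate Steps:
$A{\left(T,Q \right)} = T + 2 Q$
$q{\left(x,V \right)} = V + x$
$\left(A{\left(-3,-7 \right)} + q{\left(-4,-6 \right)}\right)^{2} = \left(\left(-3 + 2 \left(-7\right)\right) - 10\right)^{2} = \left(\left(-3 - 14\right) - 10\right)^{2} = \left(-17 - 10\right)^{2} = \left(-27\right)^{2} = 729$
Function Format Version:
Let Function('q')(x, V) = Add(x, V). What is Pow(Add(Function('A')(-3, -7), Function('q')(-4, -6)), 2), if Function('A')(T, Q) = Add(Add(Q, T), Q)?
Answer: 729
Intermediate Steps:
Function('A')(T, Q) = Add(T, Mul(2, Q))
Function('q')(x, V) = Add(V, x)
Pow(Add(Function('A')(-3, -7), Function('q')(-4, -6)), 2) = Pow(Add(Add(-3, Mul(2, -7)), Add(-6, -4)), 2) = Pow(Add(Add(-3, -14), -10), 2) = Pow(Add(-17, -10), 2) = Pow(-27, 2) = 729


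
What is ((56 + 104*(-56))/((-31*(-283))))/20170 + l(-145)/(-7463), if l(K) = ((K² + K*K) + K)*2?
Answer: -436186491726/38840834495 ≈ -11.230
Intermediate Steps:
l(K) = 2*K + 4*K² (l(K) = ((K² + K²) + K)*2 = (2*K² + K)*2 = (K + 2*K²)*2 = 2*K + 4*K²)
((56 + 104*(-56))/((-31*(-283))))/20170 + l(-145)/(-7463) = ((56 + 104*(-56))/((-31*(-283))))/20170 + (2*(-145)*(1 + 2*(-145)))/(-7463) = ((56 - 5824)/8773)*(1/20170) + (2*(-145)*(1 - 290))*(-1/7463) = -5768*1/8773*(1/20170) + (2*(-145)*(-289))*(-1/7463) = -5768/8773*1/20170 + 83810*(-1/7463) = -2884/88475705 - 4930/439 = -436186491726/38840834495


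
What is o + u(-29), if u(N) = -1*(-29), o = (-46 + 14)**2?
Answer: 1053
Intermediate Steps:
o = 1024 (o = (-32)**2 = 1024)
u(N) = 29
o + u(-29) = 1024 + 29 = 1053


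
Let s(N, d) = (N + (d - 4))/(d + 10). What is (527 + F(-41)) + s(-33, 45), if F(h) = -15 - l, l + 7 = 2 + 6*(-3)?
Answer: 29433/55 ≈ 535.15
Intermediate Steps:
l = -23 (l = -7 + (2 + 6*(-3)) = -7 + (2 - 18) = -7 - 16 = -23)
s(N, d) = (-4 + N + d)/(10 + d) (s(N, d) = (N + (-4 + d))/(10 + d) = (-4 + N + d)/(10 + d))
F(h) = 8 (F(h) = -15 - 1*(-23) = -15 + 23 = 8)
(527 + F(-41)) + s(-33, 45) = (527 + 8) + (-4 - 33 + 45)/(10 + 45) = 535 + 8/55 = 29433/55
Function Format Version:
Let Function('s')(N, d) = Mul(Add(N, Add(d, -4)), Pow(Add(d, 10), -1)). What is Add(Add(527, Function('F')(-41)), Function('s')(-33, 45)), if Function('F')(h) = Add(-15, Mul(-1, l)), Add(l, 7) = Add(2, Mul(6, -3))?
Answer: Rational(29433, 55) ≈ 535.15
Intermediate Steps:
l = -23 (l = Add(-7, Add(2, Mul(6, -3))) = Add(-7, Add(2, -18)) = Add(-7, -16) = -23)
Function('s')(N, d) = Mul(Pow(Add(10, d), -1), Add(-4, N, d)) (Function('s')(N, d) = Mul(Add(N, Add(-4, d)), Pow(Add(10, d), -1)) = Mul(Add(-4, N, d), Pow(Add(10, d), -1)) = Mul(Pow(Add(10, d), -1), Add(-4, N, d)))
Function('F')(h) = 8 (Function('F')(h) = Add(-15, Mul(-1, -23)) = Add(-15, 23) = 8)
Add(Add(527, Function('F')(-41)), Function('s')(-33, 45)) = Add(Add(527, 8), Mul(Pow(Add(10, 45), -1), Add(-4, -33, 45))) = Add(535, Mul(Pow(55, -1), 8)) = Add(535, Mul(Rational(1, 55), 8)) = Add(535, Rational(8, 55)) = Rational(29433, 55)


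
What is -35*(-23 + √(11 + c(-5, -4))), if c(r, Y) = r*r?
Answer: 595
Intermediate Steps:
c(r, Y) = r²
-35*(-23 + √(11 + c(-5, -4))) = -35*(-23 + √(11 + (-5)²)) = -35*(-23 + √(11 + 25)) = -35*(-23 + √36) = -35*(-23 + 6) = -35*(-17) = 595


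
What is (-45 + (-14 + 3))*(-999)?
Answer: 55944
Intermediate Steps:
(-45 + (-14 + 3))*(-999) = (-45 - 11)*(-999) = -56*(-999) = 55944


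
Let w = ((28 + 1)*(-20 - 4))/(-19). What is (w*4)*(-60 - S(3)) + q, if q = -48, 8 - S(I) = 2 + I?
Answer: -176304/19 ≈ -9279.2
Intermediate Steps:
S(I) = 6 - I (S(I) = 8 - (2 + I) = 8 + (-2 - I) = 6 - I)
w = 696/19 (w = (29*(-24))*(-1/19) = -696*(-1/19) = 696/19 ≈ 36.632)
(w*4)*(-60 - S(3)) + q = ((696/19)*4)*(-60 - (6 - 1*3)) - 48 = 2784*(-60 - (6 - 3))/19 - 48 = 2784*(-60 - 1*3)/19 - 48 = 2784*(-60 - 3)/19 - 48 = (2784/19)*(-63) - 48 = -175392/19 - 48 = -176304/19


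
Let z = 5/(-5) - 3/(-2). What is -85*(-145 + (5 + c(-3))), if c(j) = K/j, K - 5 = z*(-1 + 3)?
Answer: 12070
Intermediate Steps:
z = ½ (z = 5*(-⅕) - 3*(-½) = -1 + 3/2 = ½ ≈ 0.50000)
K = 6 (K = 5 + (-1 + 3)/2 = 5 + (½)*2 = 5 + 1 = 6)
c(j) = 6/j
-85*(-145 + (5 + c(-3))) = -85*(-145 + (5 + 6/(-3))) = -85*(-145 + (5 + 6*(-⅓))) = -85*(-145 + (5 - 2)) = -85*(-145 + 3) = -85*(-142) = 12070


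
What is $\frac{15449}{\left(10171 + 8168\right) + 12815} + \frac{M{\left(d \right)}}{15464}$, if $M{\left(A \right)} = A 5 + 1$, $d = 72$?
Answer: $\frac{125074965}{240882728} \approx 0.51924$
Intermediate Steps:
$M{\left(A \right)} = 1 + 5 A$ ($M{\left(A \right)} = 5 A + 1 = 1 + 5 A$)
$\frac{15449}{\left(10171 + 8168\right) + 12815} + \frac{M{\left(d \right)}}{15464} = \frac{15449}{\left(10171 + 8168\right) + 12815} + \frac{1 + 5 \cdot 72}{15464} = \frac{15449}{18339 + 12815} + \left(1 + 360\right) \frac{1}{15464} = \frac{15449}{31154} + 361 \cdot \frac{1}{15464} = 15449 \cdot \frac{1}{31154} + \frac{361}{15464} = \frac{15449}{31154} + \frac{361}{15464} = \frac{125074965}{240882728}$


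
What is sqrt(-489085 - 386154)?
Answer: I*sqrt(875239) ≈ 935.54*I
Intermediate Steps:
sqrt(-489085 - 386154) = sqrt(-875239) = I*sqrt(875239)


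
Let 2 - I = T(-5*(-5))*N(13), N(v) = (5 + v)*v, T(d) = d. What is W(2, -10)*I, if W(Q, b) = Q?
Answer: -11696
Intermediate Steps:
N(v) = v*(5 + v)
I = -5848 (I = 2 - (-5*(-5))*13*(5 + 13) = 2 - 25*13*18 = 2 - 25*234 = 2 - 1*5850 = 2 - 5850 = -5848)
W(2, -10)*I = 2*(-5848) = -11696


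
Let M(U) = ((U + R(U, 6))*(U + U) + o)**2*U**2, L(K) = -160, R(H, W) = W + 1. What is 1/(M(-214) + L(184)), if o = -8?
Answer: 1/359399394140064 ≈ 2.7824e-15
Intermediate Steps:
R(H, W) = 1 + W
M(U) = U**2*(-8 + 2*U*(7 + U))**2 (M(U) = ((U + (1 + 6))*(U + U) - 8)**2*U**2 = ((U + 7)*(2*U) - 8)**2*U**2 = ((7 + U)*(2*U) - 8)**2*U**2 = (2*U*(7 + U) - 8)**2*U**2 = (-8 + 2*U*(7 + U))**2*U**2 = U**2*(-8 + 2*U*(7 + U))**2)
1/(M(-214) + L(184)) = 1/(4*(-214)**2*(-4 + (-214)**2 + 7*(-214))**2 - 160) = 1/(4*45796*(-4 + 45796 - 1498)**2 - 160) = 1/(4*45796*44294**2 - 160) = 1/(4*45796*1961958436 - 160) = 1/(359399394140224 - 160) = 1/359399394140064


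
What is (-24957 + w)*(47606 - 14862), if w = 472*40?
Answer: -198985288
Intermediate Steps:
w = 18880
(-24957 + w)*(47606 - 14862) = (-24957 + 18880)*(47606 - 14862) = -6077*32744 = -198985288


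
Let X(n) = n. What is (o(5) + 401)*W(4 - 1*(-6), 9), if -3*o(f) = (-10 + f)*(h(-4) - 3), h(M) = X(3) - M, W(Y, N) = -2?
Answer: -2446/3 ≈ -815.33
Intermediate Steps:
h(M) = 3 - M
o(f) = 40/3 - 4*f/3 (o(f) = -(-10 + f)*((3 - 1*(-4)) - 3)/3 = -(-10 + f)*((3 + 4) - 3)/3 = -(-10 + f)*(7 - 3)/3 = -(-10 + f)*4/3 = -(-40 + 4*f)/3 = 40/3 - 4*f/3)
(o(5) + 401)*W(4 - 1*(-6), 9) = ((40/3 - 4/3*5) + 401)*(-2) = ((40/3 - 20/3) + 401)*(-2) = (20/3 + 401)*(-2) = (1223/3)*(-2) = -2446/3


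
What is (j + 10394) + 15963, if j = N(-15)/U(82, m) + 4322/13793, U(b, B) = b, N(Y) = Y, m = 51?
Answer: 29810599791/1131026 ≈ 26357.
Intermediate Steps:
j = 147509/1131026 (j = -15/82 + 4322/13793 = 147509/1131026 ≈ 0.13042)
(j + 10394) + 15963 = (147509/1131026 + 10394) + 15963 = 11756031753/1131026 + 15963 = 29810599791/1131026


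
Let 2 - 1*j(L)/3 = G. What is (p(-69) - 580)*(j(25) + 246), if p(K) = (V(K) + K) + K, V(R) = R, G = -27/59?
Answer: -11764863/59 ≈ -1.9940e+5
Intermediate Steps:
G = -27/59 (G = -27*1/59 = -27/59 ≈ -0.45763)
j(L) = 435/59 (j(L) = 6 - 3*(-27/59) = 6 + 81/59 = 435/59)
p(K) = 3*K (p(K) = (K + K) + K = 2*K + K = 3*K)
(p(-69) - 580)*(j(25) + 246) = (3*(-69) - 580)*(435/59 + 246) = (-207 - 580)*(14949/59) = -787*14949/59 = -11764863/59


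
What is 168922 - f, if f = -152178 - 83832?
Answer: 404932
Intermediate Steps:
f = -236010
168922 - f = 168922 - 1*(-236010) = 168922 + 236010 = 404932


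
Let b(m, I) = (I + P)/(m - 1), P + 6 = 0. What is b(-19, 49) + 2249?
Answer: 44937/20 ≈ 2246.9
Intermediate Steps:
P = -6 (P = -6 + 0 = -6)
b(m, I) = (-6 + I)/(-1 + m) (b(m, I) = (I - 6)/(m - 1) = (-6 + I)/(-1 + m))
b(-19, 49) + 2249 = (-6 + 49)/(-1 - 19) + 2249 = 43/(-20) + 2249 = -1/20*43 + 2249 = -43/20 + 2249 = 44937/20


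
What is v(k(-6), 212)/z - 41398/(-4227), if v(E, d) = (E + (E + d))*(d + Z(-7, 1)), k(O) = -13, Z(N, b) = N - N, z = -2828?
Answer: -12401380/2988489 ≈ -4.1497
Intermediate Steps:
Z(N, b) = 0
v(E, d) = d*(d + 2*E) (v(E, d) = (E + (E + d))*(d + 0) = (d + 2*E)*d = d*(d + 2*E))
v(k(-6), 212)/z - 41398/(-4227) = (212*(212 + 2*(-13)))/(-2828) - 41398/(-4227) = (212*(212 - 26))*(-1/2828) - 41398*(-1/4227) = (212*186)*(-1/2828) + 41398/4227 = 39432*(-1/2828) + 41398/4227 = -9858/707 + 41398/4227 = -12401380/2988489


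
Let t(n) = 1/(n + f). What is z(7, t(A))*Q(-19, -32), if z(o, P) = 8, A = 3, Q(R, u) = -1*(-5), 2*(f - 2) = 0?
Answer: 40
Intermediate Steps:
f = 2 (f = 2 + (1/2)*0 = 2 + 0 = 2)
Q(R, u) = 5
t(n) = 1/(2 + n) (t(n) = 1/(n + 2) = 1/(2 + n))
z(7, t(A))*Q(-19, -32) = 8*5 = 40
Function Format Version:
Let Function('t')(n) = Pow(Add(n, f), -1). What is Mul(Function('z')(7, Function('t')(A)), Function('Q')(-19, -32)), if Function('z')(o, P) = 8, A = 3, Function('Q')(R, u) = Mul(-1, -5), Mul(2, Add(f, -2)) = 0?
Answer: 40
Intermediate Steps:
f = 2 (f = Add(2, Mul(Rational(1, 2), 0)) = Add(2, 0) = 2)
Function('Q')(R, u) = 5
Function('t')(n) = Pow(Add(2, n), -1) (Function('t')(n) = Pow(Add(n, 2), -1) = Pow(Add(2, n), -1))
Mul(Function('z')(7, Function('t')(A)), Function('Q')(-19, -32)) = Mul(8, 5) = 40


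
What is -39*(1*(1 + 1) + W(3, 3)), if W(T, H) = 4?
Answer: -234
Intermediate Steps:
-39*(1*(1 + 1) + W(3, 3)) = -39*(1*(1 + 1) + 4) = -39*(1*2 + 4) = -39*(2 + 4) = -39*6 = -234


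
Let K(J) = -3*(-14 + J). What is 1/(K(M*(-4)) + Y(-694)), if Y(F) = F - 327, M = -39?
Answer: -1/1447 ≈ -0.00069109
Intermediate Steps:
Y(F) = -327 + F
K(J) = 42 - 3*J
1/(K(M*(-4)) + Y(-694)) = 1/((42 - (-117)*(-4)) + (-327 - 694)) = 1/((42 - 3*156) - 1021) = 1/((42 - 468) - 1021) = 1/(-426 - 1021) = 1/(-1447) = -1/1447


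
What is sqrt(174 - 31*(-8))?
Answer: sqrt(422) ≈ 20.543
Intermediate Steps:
sqrt(174 - 31*(-8)) = sqrt(174 + 248) = sqrt(422)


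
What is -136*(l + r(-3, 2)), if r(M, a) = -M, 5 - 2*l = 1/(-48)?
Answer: -8993/12 ≈ -749.42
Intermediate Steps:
l = 241/96 (l = 5/2 - 1/2/(-48) = 5/2 - 1/2*(-1/48) = 5/2 + 1/96 = 241/96 ≈ 2.5104)
-136*(l + r(-3, 2)) = -136*(241/96 - 1*(-3)) = -136*(241/96 + 3) = -136*529/96 = -8993/12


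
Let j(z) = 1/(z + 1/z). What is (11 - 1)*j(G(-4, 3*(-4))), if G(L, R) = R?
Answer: -24/29 ≈ -0.82759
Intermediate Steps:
(11 - 1)*j(G(-4, 3*(-4))) = (11 - 1)*((3*(-4))/(1 + (3*(-4))²)) = 10*(-12/(1 + (-12)²)) = 10*(-12/(1 + 144)) = 10*(-12/145) = -24/29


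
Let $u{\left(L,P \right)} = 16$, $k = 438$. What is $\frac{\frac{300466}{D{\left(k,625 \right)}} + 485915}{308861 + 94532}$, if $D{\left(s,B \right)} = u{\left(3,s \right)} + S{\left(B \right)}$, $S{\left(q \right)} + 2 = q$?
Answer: $\frac{310800151}{257768127} \approx 1.2057$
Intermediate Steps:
$S{\left(q \right)} = -2 + q$
$D{\left(s,B \right)} = 14 + B$ ($D{\left(s,B \right)} = 16 + \left(-2 + B\right) = 14 + B$)
$\frac{\frac{300466}{D{\left(k,625 \right)}} + 485915}{308861 + 94532} = \frac{\frac{300466}{14 + 625} + 485915}{308861 + 94532} = \frac{\frac{300466}{639} + 485915}{403393} = \left(300466 \cdot \frac{1}{639} + 485915\right) \frac{1}{403393} = \left(\frac{300466}{639} + 485915\right) \frac{1}{403393} = \frac{310800151}{639} \cdot \frac{1}{403393} = \frac{310800151}{257768127}$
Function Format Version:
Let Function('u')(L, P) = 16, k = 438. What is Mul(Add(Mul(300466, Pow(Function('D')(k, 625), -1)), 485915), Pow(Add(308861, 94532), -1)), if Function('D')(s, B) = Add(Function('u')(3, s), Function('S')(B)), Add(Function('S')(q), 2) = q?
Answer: Rational(310800151, 257768127) ≈ 1.2057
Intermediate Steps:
Function('S')(q) = Add(-2, q)
Function('D')(s, B) = Add(14, B) (Function('D')(s, B) = Add(16, Add(-2, B)) = Add(14, B))
Mul(Add(Mul(300466, Pow(Function('D')(k, 625), -1)), 485915), Pow(Add(308861, 94532), -1)) = Mul(Add(Mul(300466, Pow(Add(14, 625), -1)), 485915), Pow(Add(308861, 94532), -1)) = Mul(Add(Mul(300466, Pow(639, -1)), 485915), Pow(403393, -1)) = Mul(Add(Mul(300466, Rational(1, 639)), 485915), Rational(1, 403393)) = Mul(Add(Rational(300466, 639), 485915), Rational(1, 403393)) = Mul(Rational(310800151, 639), Rational(1, 403393)) = Rational(310800151, 257768127)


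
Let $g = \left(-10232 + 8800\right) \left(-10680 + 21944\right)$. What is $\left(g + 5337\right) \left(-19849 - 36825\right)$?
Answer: $913851871214$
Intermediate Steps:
$g = -16130048$ ($g = \left(-1432\right) 11264 = -16130048$)
$\left(g + 5337\right) \left(-19849 - 36825\right) = \left(-16130048 + 5337\right) \left(-19849 - 36825\right) = \left(-16124711\right) \left(-56674\right) = 913851871214$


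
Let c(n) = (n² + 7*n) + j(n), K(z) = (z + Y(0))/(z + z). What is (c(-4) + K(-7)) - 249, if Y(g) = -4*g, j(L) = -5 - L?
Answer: -523/2 ≈ -261.50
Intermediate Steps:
K(z) = ½ (K(z) = (z - 4*0)/(z + z) = (z + 0)/((2*z)) = z*(1/(2*z)) = ½)
c(n) = -5 + n² + 6*n (c(n) = (n² + 7*n) + (-5 - n) = -5 + n² + 6*n)
(c(-4) + K(-7)) - 249 = ((-5 + (-4)² + 6*(-4)) + ½) - 249 = ((-5 + 16 - 24) + ½) - 249 = (-13 + ½) - 249 = -25/2 - 249 = -523/2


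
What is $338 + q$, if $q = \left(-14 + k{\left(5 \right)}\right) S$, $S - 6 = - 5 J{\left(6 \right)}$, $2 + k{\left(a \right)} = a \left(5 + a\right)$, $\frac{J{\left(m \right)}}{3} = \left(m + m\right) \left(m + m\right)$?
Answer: $-72898$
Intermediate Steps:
$J{\left(m \right)} = 12 m^{2}$ ($J{\left(m \right)} = 3 \left(m + m\right) \left(m + m\right) = 3 \cdot 2 m 2 m = 3 \cdot 4 m^{2} = 12 m^{2}$)
$k{\left(a \right)} = -2 + a \left(5 + a\right)$
$S = -2154$ ($S = 6 - 5 \cdot 12 \cdot 6^{2} = 6 - 5 \cdot 12 \cdot 36 = 6 - 2160 = -2154$)
$q = -73236$ ($q = \left(-14 + \left(-2 + 5^{2} + 5 \cdot 5\right)\right) \left(-2154\right) = \left(-14 + \left(-2 + 25 + 25\right)\right) \left(-2154\right) = \left(-14 + 48\right) \left(-2154\right) = 34 \left(-2154\right) = -73236$)
$338 + q = 338 - 73236 = -72898$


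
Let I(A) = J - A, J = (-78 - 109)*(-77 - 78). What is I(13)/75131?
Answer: 28972/75131 ≈ 0.38562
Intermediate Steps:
J = 28985 (J = -187*(-155) = 28985)
I(A) = 28985 - A
I(13)/75131 = (28985 - 1*13)/75131 = (28985 - 13)*(1/75131) = 28972*(1/75131) = 28972/75131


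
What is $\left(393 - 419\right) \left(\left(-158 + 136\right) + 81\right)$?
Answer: $-1534$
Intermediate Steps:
$\left(393 - 419\right) \left(\left(-158 + 136\right) + 81\right) = - 26 \left(-22 + 81\right) = \left(-26\right) 59 = -1534$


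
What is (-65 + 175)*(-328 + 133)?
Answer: -21450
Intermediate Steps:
(-65 + 175)*(-328 + 133) = 110*(-195) = -21450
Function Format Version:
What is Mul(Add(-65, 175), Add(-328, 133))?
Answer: -21450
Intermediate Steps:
Mul(Add(-65, 175), Add(-328, 133)) = Mul(110, -195) = -21450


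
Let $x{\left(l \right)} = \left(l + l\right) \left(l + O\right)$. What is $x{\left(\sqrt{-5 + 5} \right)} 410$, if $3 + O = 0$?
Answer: $0$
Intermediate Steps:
$O = -3$ ($O = -3 + 0 = -3$)
$x{\left(l \right)} = 2 l \left(-3 + l\right)$ ($x{\left(l \right)} = \left(l + l\right) \left(l - 3\right) = 2 l \left(-3 + l\right)$)
$x{\left(\sqrt{-5 + 5} \right)} 410 = 2 \sqrt{-5 + 5} \left(-3 + \sqrt{-5 + 5}\right) 410 = 2 \sqrt{0} \left(-3 + \sqrt{0}\right) 410 = 2 \cdot 0 \left(-3 + 0\right) 410 = 2 \cdot 0 \left(-3\right) 410 = 0 \cdot 410 = 0$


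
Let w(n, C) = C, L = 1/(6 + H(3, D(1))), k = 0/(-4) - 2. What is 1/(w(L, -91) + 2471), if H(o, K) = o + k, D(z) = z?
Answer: 1/2380 ≈ 0.00042017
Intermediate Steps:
k = -2 (k = -¼*0 - 2 = 0 - 2 = -2)
H(o, K) = -2 + o (H(o, K) = o - 2 = -2 + o)
L = ⅐ (L = 1/(6 + (-2 + 3)) = 1/(6 + 1) = 1/7 = ⅐ ≈ 0.14286)
1/(w(L, -91) + 2471) = 1/(-91 + 2471) = 1/2380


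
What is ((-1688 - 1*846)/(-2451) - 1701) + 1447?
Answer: -620020/2451 ≈ -252.97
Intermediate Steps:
((-1688 - 1*846)/(-2451) - 1701) + 1447 = ((-1688 - 846)*(-1/2451) - 1701) + 1447 = (-2534*(-1/2451) - 1701) + 1447 = (2534/2451 - 1701) + 1447 = -4166617/2451 + 1447 = -620020/2451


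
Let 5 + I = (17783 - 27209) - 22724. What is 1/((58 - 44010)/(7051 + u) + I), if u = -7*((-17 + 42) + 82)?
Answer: -3151/101342381 ≈ -3.1093e-5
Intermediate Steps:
I = -32155 (I = -5 + ((17783 - 27209) - 22724) = -5 + (-9426 - 22724) = -5 - 32150 = -32155)
u = -749 (u = -7*(25 + 82) = -7*107 = -749)
1/((58 - 44010)/(7051 + u) + I) = 1/((58 - 44010)/(7051 - 749) - 32155) = 1/(-43952/6302 - 32155) = 1/(-43952*1/6302 - 32155) = 1/(-21976/3151 - 32155) = 1/(-101342381/3151) = -3151/101342381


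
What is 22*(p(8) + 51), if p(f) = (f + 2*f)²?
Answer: 13794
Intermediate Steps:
p(f) = 9*f² (p(f) = (3*f)² = 9*f²)
22*(p(8) + 51) = 22*(9*8² + 51) = 22*(9*64 + 51) = 22*(576 + 51) = 22*627 = 13794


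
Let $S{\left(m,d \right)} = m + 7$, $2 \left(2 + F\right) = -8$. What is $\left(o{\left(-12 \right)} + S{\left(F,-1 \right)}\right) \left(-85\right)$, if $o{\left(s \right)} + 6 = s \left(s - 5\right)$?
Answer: $-16915$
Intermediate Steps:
$F = -6$ ($F = -2 + \frac{1}{2} \left(-8\right) = -2 - 4 = -6$)
$S{\left(m,d \right)} = 7 + m$
$o{\left(s \right)} = -6 + s \left(-5 + s\right)$ ($o{\left(s \right)} = -6 + s \left(s - 5\right) = -6 + s \left(-5 + s\right)$)
$\left(o{\left(-12 \right)} + S{\left(F,-1 \right)}\right) \left(-85\right) = \left(\left(-6 + \left(-12\right)^{2} - -60\right) + \left(7 - 6\right)\right) \left(-85\right) = \left(\left(-6 + 144 + 60\right) + 1\right) \left(-85\right) = \left(198 + 1\right) \left(-85\right) = 199 \left(-85\right) = -16915$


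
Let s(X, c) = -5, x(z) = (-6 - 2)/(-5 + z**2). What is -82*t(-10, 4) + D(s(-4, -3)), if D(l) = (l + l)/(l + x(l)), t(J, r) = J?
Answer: 22190/27 ≈ 821.85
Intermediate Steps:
x(z) = -8/(-5 + z**2)
D(l) = 2*l/(l - 8/(-5 + l**2)) (D(l) = (l + l)/(l - 8/(-5 + l**2)) = (2*l)/(l - 8/(-5 + l**2)) = 2*l/(l - 8/(-5 + l**2)))
-82*t(-10, 4) + D(s(-4, -3)) = -82*(-10) + 2*(-5)*(-5 + (-5)**2)/(-8 - 5*(-5 + (-5)**2)) = 820 + 2*(-5)*(-5 + 25)/(-8 - 5*(-5 + 25)) = 820 + 2*(-5)*20/(-8 - 5*20) = 820 + 2*(-5)*20/(-8 - 100) = 820 + 2*(-5)*20/(-108) = 820 + 2*(-5)*(-1/108)*20 = 820 + 50/27 = 22190/27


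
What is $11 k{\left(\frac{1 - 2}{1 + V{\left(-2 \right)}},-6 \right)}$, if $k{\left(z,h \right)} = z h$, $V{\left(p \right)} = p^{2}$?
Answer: $\frac{66}{5} \approx 13.2$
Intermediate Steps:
$k{\left(z,h \right)} = h z$
$11 k{\left(\frac{1 - 2}{1 + V{\left(-2 \right)}},-6 \right)} = 11 \left(- 6 \frac{1 - 2}{1 + \left(-2\right)^{2}}\right) = 11 \left(- 6 \left(- \frac{1}{1 + 4}\right)\right) = 11 \left(- 6 \left(- \frac{1}{5}\right)\right) = 11 \left(- 6 \left(\left(-1\right) \frac{1}{5}\right)\right) = 11 \left(\left(-6\right) \left(- \frac{1}{5}\right)\right) = 11 \cdot \frac{6}{5} = \frac{66}{5}$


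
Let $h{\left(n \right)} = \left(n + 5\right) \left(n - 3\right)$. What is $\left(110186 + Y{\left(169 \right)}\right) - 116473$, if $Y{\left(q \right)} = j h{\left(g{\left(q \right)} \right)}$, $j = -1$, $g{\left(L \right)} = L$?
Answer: $-35171$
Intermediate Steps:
$h{\left(n \right)} = \left(-3 + n\right) \left(5 + n\right)$ ($h{\left(n \right)} = \left(5 + n\right) \left(-3 + n\right) = \left(-3 + n\right) \left(5 + n\right)$)
$Y{\left(q \right)} = 15 - q^{2} - 2 q$ ($Y{\left(q \right)} = - (-15 + q^{2} + 2 q) = 15 - q^{2} - 2 q$)
$\left(110186 + Y{\left(169 \right)}\right) - 116473 = \left(110186 - 28884\right) - 116473 = 81302 - 116473 = -35171$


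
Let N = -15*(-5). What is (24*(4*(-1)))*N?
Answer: -7200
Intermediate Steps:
N = 75
(24*(4*(-1)))*N = (24*(4*(-1)))*75 = (24*(-4))*75 = -96*75 = -7200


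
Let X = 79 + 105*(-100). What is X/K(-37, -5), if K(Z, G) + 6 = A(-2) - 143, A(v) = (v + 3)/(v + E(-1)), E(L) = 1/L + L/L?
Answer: 20842/299 ≈ 69.706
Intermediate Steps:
E(L) = 1 + 1/L (E(L) = 1/L + 1 = 1 + 1/L)
A(v) = (3 + v)/v (A(v) = (v + 3)/(v + (1 - 1)/(-1)) = (3 + v)/(v - 1*0) = (3 + v)/(v + 0) = (3 + v)/v)
K(Z, G) = -299/2 (K(Z, G) = -6 + ((3 - 2)/(-2) - 143) = -6 + (-½*1 - 143) = -6 + (-½ - 143) = -6 - 287/2 = -299/2)
X = -10421 (X = 79 - 10500 = -10421)
X/K(-37, -5) = -10421/(-299/2) = -10421*(-2/299) = 20842/299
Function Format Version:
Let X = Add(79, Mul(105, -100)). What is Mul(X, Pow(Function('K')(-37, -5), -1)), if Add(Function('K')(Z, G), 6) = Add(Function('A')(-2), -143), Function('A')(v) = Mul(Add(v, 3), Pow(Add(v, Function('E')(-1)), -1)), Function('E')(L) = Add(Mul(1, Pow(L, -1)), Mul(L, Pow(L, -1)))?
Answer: Rational(20842, 299) ≈ 69.706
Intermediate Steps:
Function('E')(L) = Add(1, Pow(L, -1)) (Function('E')(L) = Add(Pow(L, -1), 1) = Add(1, Pow(L, -1)))
Function('A')(v) = Mul(Pow(v, -1), Add(3, v)) (Function('A')(v) = Mul(Add(v, 3), Pow(Add(v, Mul(Pow(-1, -1), Add(1, -1))), -1)) = Mul(Add(3, v), Pow(Add(v, Mul(-1, 0)), -1)) = Mul(Add(3, v), Pow(Add(v, 0), -1)) = Mul(Add(3, v), Pow(v, -1)) = Mul(Pow(v, -1), Add(3, v)))
Function('K')(Z, G) = Rational(-299, 2) (Function('K')(Z, G) = Add(-6, Add(Mul(Pow(-2, -1), Add(3, -2)), -143)) = Add(-6, Add(Mul(Rational(-1, 2), 1), -143)) = Add(-6, Add(Rational(-1, 2), -143)) = Add(-6, Rational(-287, 2)) = Rational(-299, 2))
X = -10421 (X = Add(79, -10500) = -10421)
Mul(X, Pow(Function('K')(-37, -5), -1)) = Mul(-10421, Pow(Rational(-299, 2), -1)) = Mul(-10421, Rational(-2, 299)) = Rational(20842, 299)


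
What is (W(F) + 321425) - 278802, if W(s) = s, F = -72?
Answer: 42551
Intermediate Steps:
(W(F) + 321425) - 278802 = (-72 + 321425) - 278802 = 321353 - 278802 = 42551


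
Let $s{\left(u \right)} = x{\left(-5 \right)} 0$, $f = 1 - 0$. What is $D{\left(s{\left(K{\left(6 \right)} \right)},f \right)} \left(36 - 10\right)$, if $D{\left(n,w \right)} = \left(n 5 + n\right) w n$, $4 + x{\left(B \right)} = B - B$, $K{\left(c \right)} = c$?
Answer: $0$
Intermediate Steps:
$x{\left(B \right)} = -4$ ($x{\left(B \right)} = -4 + \left(B - B\right) = -4 + 0 = -4$)
$f = 1$ ($f = 1 + 0 = 1$)
$s{\left(u \right)} = 0$ ($s{\left(u \right)} = \left(-4\right) 0 = 0$)
$D{\left(n,w \right)} = 6 w n^{2}$ ($D{\left(n,w \right)} = \left(5 n + n\right) w n = 6 n w n = 6 w n^{2}$)
$D{\left(s{\left(K{\left(6 \right)} \right)},f \right)} \left(36 - 10\right) = 6 \cdot 1 \cdot 0^{2} \left(36 - 10\right) = 6 \cdot 1 \cdot 0 \cdot 26 = 0 \cdot 26 = 0$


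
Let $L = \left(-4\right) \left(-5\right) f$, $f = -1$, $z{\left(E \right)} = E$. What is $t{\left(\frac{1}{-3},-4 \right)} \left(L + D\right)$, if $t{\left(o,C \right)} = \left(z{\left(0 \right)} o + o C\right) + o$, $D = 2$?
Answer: $-18$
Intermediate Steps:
$t{\left(o,C \right)} = o + C o$ ($t{\left(o,C \right)} = \left(0 o + o C\right) + o = \left(0 + C o\right) + o = C o + o = o + C o$)
$L = -20$ ($L = \left(-4\right) \left(-5\right) \left(-1\right) = 20 \left(-1\right) = -20$)
$t{\left(\frac{1}{-3},-4 \right)} \left(L + D\right) = \frac{1 - 4}{-3} \left(-20 + 2\right) = \left(- \frac{1}{3}\right) \left(-3\right) \left(-18\right) = 1 \left(-18\right) = -18$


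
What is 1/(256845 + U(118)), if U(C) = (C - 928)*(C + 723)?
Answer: -1/424365 ≈ -2.3565e-6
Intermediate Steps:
U(C) = (-928 + C)*(723 + C)
1/(256845 + U(118)) = 1/(256845 + (-670944 + 118² - 205*118)) = 1/(256845 + (-670944 + 13924 - 24190)) = 1/(256845 - 681210) = 1/(-424365) = -1/424365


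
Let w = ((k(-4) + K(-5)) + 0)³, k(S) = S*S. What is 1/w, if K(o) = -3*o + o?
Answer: 1/17576 ≈ 5.6896e-5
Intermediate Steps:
k(S) = S²
K(o) = -2*o
w = 17576 (w = (((-4)² - 2*(-5)) + 0)³ = ((16 + 10) + 0)³ = (26 + 0)³ = 26³ = 17576)
1/w = 1/17576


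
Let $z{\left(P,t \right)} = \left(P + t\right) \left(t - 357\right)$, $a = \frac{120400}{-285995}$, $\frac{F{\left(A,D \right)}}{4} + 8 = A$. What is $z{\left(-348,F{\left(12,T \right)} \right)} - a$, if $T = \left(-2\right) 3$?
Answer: $\frac{6475637268}{57199} \approx 1.1321 \cdot 10^{5}$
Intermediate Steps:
$T = -6$
$F{\left(A,D \right)} = -32 + 4 A$
$a = - \frac{24080}{57199}$ ($a = 120400 \left(- \frac{1}{285995}\right) = - \frac{24080}{57199} \approx -0.42099$)
$z{\left(P,t \right)} = \left(-357 + t\right) \left(P + t\right)$ ($z{\left(P,t \right)} = \left(P + t\right) \left(-357 + t\right) = \left(-357 + t\right) \left(P + t\right)$)
$z{\left(-348,F{\left(12,T \right)} \right)} - a = \left(\left(-32 + 4 \cdot 12\right)^{2} - -124236 - 357 \left(-32 + 4 \cdot 12\right) - 348 \left(-32 + 4 \cdot 12\right)\right) - - \frac{24080}{57199} = \left(\left(-32 + 48\right)^{2} + 124236 - 357 \left(-32 + 48\right) - 348 \left(-32 + 48\right)\right) + \frac{24080}{57199} = \left(16^{2} + 124236 - 5712 - 5568\right) + \frac{24080}{57199} = \left(256 + 124236 - 5712 - 5568\right) + \frac{24080}{57199} = 113212 + \frac{24080}{57199} = \frac{6475637268}{57199}$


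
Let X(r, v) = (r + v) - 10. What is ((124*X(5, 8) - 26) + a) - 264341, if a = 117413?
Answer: -146582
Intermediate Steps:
X(r, v) = -10 + r + v
((124*X(5, 8) - 26) + a) - 264341 = ((124*(-10 + 5 + 8) - 26) + 117413) - 264341 = ((124*3 - 26) + 117413) - 264341 = ((372 - 26) + 117413) - 264341 = (346 + 117413) - 264341 = 117759 - 264341 = -146582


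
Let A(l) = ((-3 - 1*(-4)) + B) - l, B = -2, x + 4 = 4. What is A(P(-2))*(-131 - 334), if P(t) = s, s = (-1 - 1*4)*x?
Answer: 465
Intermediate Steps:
x = 0 (x = -4 + 4 = 0)
s = 0 (s = (-1 - 1*4)*0 = (-1 - 4)*0 = -5*0 = 0)
P(t) = 0
A(l) = -1 - l (A(l) = ((-3 - 1*(-4)) - 2) - l = ((-3 + 4) - 2) - l = (1 - 2) - l = -1 - l)
A(P(-2))*(-131 - 334) = (-1 - 1*0)*(-131 - 334) = (-1 + 0)*(-465) = -1*(-465) = 465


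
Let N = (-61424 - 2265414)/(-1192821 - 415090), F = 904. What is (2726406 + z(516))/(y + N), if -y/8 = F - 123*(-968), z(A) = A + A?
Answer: -730912927003/257196767991 ≈ -2.8418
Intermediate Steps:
z(A) = 2*A
N = 2326838/1607911 (N = -2326838/(-1607911) = -2326838*(-1/1607911) = 2326838/1607911 ≈ 1.4471)
y = -959744 (y = -8*(904 - 123*(-968)) = -8*(904 + 119064) = -8*119968 = -959744)
(2726406 + z(516))/(y + N) = (2726406 + 2*516)/(-959744 + 2326838/1607911) = (2726406 + 1032)/(-1543180607946/1607911) = 2727438*(-1607911/1543180607946) = -730912927003/257196767991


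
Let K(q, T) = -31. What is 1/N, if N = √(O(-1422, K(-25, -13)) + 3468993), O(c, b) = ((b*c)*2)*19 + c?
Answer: √5142687/5142687 ≈ 0.00044097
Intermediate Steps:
O(c, b) = c + 38*b*c (O(c, b) = (2*b*c)*19 + c = 38*b*c + c = c + 38*b*c)
N = √5142687 (N = √(-1422*(1 + 38*(-31)) + 3468993) = √(-1422*(1 - 1178) + 3468993) = √(-1422*(-1177) + 3468993) = √(1673694 + 3468993) = √5142687 ≈ 2267.8)
1/N = 1/(√5142687) = √5142687/5142687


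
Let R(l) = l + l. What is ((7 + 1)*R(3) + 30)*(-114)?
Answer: -8892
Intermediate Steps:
R(l) = 2*l
((7 + 1)*R(3) + 30)*(-114) = ((7 + 1)*(2*3) + 30)*(-114) = (8*6 + 30)*(-114) = (48 + 30)*(-114) = 78*(-114) = -8892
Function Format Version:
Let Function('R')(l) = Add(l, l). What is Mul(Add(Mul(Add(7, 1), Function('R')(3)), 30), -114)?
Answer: -8892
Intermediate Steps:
Function('R')(l) = Mul(2, l)
Mul(Add(Mul(Add(7, 1), Function('R')(3)), 30), -114) = Mul(Add(Mul(Add(7, 1), Mul(2, 3)), 30), -114) = Mul(Add(Mul(8, 6), 30), -114) = Mul(Add(48, 30), -114) = Mul(78, -114) = -8892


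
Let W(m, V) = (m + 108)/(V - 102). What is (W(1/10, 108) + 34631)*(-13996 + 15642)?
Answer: 1710968443/30 ≈ 5.7032e+7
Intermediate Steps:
W(m, V) = (108 + m)/(-102 + V)
(W(1/10, 108) + 34631)*(-13996 + 15642) = ((108 + 1/10)/(-102 + 108) + 34631)*(-13996 + 15642) = ((108 + ⅒)/6 + 34631)*1646 = ((⅙)*(1081/10) + 34631)*1646 = (1081/60 + 34631)*1646 = (2078941/60)*1646 = 1710968443/30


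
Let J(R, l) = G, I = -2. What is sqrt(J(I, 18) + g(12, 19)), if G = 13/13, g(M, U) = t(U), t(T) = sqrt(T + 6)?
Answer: sqrt(6) ≈ 2.4495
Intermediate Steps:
t(T) = sqrt(6 + T)
g(M, U) = sqrt(6 + U)
G = 1 (G = 13*(1/13) = 1)
J(R, l) = 1
sqrt(J(I, 18) + g(12, 19)) = sqrt(1 + sqrt(6 + 19)) = sqrt(1 + sqrt(25)) = sqrt(1 + 5) = sqrt(6)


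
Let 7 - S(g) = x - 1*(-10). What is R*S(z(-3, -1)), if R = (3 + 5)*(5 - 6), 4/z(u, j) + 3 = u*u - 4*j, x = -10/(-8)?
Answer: 34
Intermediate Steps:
x = 5/4 (x = -10*(-⅛) = 5/4 ≈ 1.2500)
z(u, j) = 4/(-3 + u² - 4*j) (z(u, j) = 4/(-3 + (u*u - 4*j)) = 4/(-3 + (u² - 4*j)) = 4/(-3 + u² - 4*j))
R = -8 (R = 8*(-1) = -8)
S(g) = -17/4 (S(g) = 7 - (5/4 - 1*(-10)) = 7 - (5/4 + 10) = 7 - 1*45/4 = 7 - 45/4 = -17/4)
R*S(z(-3, -1)) = -8*(-17/4) = 34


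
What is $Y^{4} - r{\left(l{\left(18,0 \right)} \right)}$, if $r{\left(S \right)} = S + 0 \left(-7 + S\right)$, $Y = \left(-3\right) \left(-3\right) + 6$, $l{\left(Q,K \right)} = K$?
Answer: $50625$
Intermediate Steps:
$Y = 15$ ($Y = 9 + 6 = 15$)
$r{\left(S \right)} = S$ ($r{\left(S \right)} = S + 0 = S$)
$Y^{4} - r{\left(l{\left(18,0 \right)} \right)} = 15^{4} - 0 = 50625 + 0 = 50625$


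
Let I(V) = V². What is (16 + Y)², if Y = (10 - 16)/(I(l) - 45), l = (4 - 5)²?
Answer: 126025/484 ≈ 260.38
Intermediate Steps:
l = 1 (l = (-1)² = 1)
Y = 3/22 (Y = (10 - 16)/(1² - 45) = -6/(1 - 45) = -6/(-44) = -6*(-1/44) = 3/22 ≈ 0.13636)
(16 + Y)² = (16 + 3/22)² = (355/22)² = 126025/484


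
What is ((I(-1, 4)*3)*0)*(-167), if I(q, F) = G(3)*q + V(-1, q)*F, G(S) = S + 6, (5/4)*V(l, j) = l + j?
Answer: 0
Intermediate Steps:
V(l, j) = 4*j/5 + 4*l/5 (V(l, j) = 4*(l + j)/5 = 4*(j + l)/5 = 4*j/5 + 4*l/5)
G(S) = 6 + S
I(q, F) = 9*q + F*(-4/5 + 4*q/5) (I(q, F) = (6 + 3)*q + (4*q/5 + (4/5)*(-1))*F = 9*q + (4*q/5 - 4/5)*F = 9*q + (-4/5 + 4*q/5)*F = 9*q + F*(-4/5 + 4*q/5))
((I(-1, 4)*3)*0)*(-167) = (((9*(-1) + (4/5)*4*(-1 - 1))*3)*0)*(-167) = (((-9 + (4/5)*4*(-2))*3)*0)*(-167) = (((-9 - 32/5)*3)*0)*(-167) = (-77/5*3*0)*(-167) = -231/5*0*(-167) = 0*(-167) = 0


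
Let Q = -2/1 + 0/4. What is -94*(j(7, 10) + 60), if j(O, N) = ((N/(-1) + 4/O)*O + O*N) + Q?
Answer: -5828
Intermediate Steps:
Q = -2 (Q = -2*1 + 0*(¼) = -2 + 0 = -2)
j(O, N) = -2 + N*O + O*(-N + 4/O) (j(O, N) = ((N/(-1) + 4/O)*O + O*N) - 2 = ((N*(-1) + 4/O)*O + N*O) - 2 = ((-N + 4/O)*O + N*O) - 2 = (O*(-N + 4/O) + N*O) - 2 = (N*O + O*(-N + 4/O)) - 2 = -2 + N*O + O*(-N + 4/O))
-94*(j(7, 10) + 60) = -94*(2 + 60) = -94*62 = -5828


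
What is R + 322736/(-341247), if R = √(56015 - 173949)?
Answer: -322736/341247 + I*√117934 ≈ -0.94576 + 343.42*I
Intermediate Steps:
R = I*√117934 (R = √(-117934) = I*√117934 ≈ 343.42*I)
R + 322736/(-341247) = I*√117934 + 322736/(-341247) = I*√117934 + 322736*(-1/341247) = I*√117934 - 322736/341247 = -322736/341247 + I*√117934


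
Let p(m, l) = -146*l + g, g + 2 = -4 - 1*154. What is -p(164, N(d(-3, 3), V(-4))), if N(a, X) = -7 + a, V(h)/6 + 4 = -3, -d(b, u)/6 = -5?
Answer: 3518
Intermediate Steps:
d(b, u) = 30 (d(b, u) = -6*(-5) = 30)
g = -160 (g = -2 + (-4 - 1*154) = -2 + (-4 - 154) = -2 - 158 = -160)
V(h) = -42 (V(h) = -24 + 6*(-3) = -24 - 18 = -42)
p(m, l) = -160 - 146*l (p(m, l) = -146*l - 160 = -160 - 146*l)
-p(164, N(d(-3, 3), V(-4))) = -(-160 - 146*(-7 + 30)) = -(-160 - 146*23) = -(-160 - 3358) = -1*(-3518) = 3518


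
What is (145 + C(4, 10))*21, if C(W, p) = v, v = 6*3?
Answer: 3423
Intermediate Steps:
v = 18
C(W, p) = 18
(145 + C(4, 10))*21 = (145 + 18)*21 = 163*21 = 3423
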